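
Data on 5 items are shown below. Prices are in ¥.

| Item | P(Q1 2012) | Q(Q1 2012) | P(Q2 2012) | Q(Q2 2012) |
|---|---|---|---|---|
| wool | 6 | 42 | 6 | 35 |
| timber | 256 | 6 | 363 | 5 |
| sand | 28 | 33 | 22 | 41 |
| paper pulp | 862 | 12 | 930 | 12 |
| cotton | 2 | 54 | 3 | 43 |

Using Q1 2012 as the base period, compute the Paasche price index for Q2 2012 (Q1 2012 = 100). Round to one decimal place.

108.8

Paasche price index uses current-period quantities as weights.
ΣP(Q2 2012)·Q(Q2 2012) = 6×35 + 363×5 + 22×41 + 930×12 + 3×43 = 210 + 1815 + 902 + 11160 + 129 = 14216
ΣP(Q1 2012)·Q(Q2 2012) = 6×35 + 256×5 + 28×41 + 862×12 + 2×43 = 210 + 1280 + 1148 + 10344 + 86 = 13068
Index = 14216 / 13068 × 100 = 108.7848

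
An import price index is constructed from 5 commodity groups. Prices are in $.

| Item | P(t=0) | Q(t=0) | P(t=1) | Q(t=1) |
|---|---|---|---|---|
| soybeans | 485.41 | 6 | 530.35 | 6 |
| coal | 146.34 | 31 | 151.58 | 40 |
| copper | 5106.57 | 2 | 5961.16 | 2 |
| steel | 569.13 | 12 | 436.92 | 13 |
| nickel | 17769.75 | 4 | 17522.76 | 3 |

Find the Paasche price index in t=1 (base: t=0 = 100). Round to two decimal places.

Paasche price index uses current-period quantities as weights.
ΣP(t=1)·Q(t=1) = 530.35×6 + 151.58×40 + 5961.16×2 + 436.92×13 + 17522.76×3 = 3182.1 + 6063.2 + 11922.32 + 5679.96 + 52568.28 = 79415.86
ΣP(t=0)·Q(t=1) = 485.41×6 + 146.34×40 + 5106.57×2 + 569.13×13 + 17769.75×3 = 2912.46 + 5853.6 + 10213.14 + 7398.69 + 53309.25 = 79687.14
Index = 79415.86 / 79687.14 × 100 = 99.6596

99.66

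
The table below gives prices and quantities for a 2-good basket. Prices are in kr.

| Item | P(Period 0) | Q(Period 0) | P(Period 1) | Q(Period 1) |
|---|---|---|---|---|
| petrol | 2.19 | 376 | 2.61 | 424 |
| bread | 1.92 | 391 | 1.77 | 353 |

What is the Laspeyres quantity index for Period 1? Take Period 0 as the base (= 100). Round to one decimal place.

Laspeyres quantity index uses base-period prices as weights.
ΣP(Period 0)·Q(Period 1) = 2.19×424 + 1.92×353 = 928.56 + 677.76 = 1606.32
ΣP(Period 0)·Q(Period 0) = 2.19×376 + 1.92×391 = 823.44 + 750.72 = 1574.16
Index = 1606.32 / 1574.16 × 100 = 102.0430

102.0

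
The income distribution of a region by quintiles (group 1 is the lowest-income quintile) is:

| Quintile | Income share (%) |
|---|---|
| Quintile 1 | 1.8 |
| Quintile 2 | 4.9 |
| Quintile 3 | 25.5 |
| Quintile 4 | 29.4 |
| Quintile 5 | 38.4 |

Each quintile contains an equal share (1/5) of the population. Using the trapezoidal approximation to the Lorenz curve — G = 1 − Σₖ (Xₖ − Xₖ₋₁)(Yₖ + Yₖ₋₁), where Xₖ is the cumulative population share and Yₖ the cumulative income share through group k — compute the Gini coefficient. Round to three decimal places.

Cumulative income shares Yₖ: 0.0180, 0.0670, 0.3220, 0.6160, 1.0000
Σ (Xₖ−Xₖ₋₁)(Yₖ+Yₖ₋₁) = (1/5)(0.0180+0.0000) + (1/5)(0.0670+0.0180) + (1/5)(0.3220+0.0670) + (1/5)(0.6160+0.3220) + (1/5)(1.0000+0.6160)
  = 0.0036 + 0.0170 + 0.0778 + 0.1876 + 0.3232 = 0.6092
G = 1 − 0.6092 = 0.3908

0.391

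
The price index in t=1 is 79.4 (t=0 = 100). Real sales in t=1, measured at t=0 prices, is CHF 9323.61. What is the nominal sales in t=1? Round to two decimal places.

7402.95

Nominal = Real × (Index/100) = 9323.61 × (79.4/100)
        = 9323.61 × 0.794 = 7402.9463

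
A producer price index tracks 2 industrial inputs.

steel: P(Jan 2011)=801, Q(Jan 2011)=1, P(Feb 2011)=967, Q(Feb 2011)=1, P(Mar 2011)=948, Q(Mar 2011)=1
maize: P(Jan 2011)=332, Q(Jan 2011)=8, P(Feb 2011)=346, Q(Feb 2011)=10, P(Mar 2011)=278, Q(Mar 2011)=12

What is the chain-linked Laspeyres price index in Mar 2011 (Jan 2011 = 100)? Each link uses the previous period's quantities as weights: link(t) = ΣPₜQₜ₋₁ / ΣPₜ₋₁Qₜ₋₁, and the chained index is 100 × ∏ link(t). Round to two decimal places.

90.98

Link Jan 2011→Feb 2011:
ΣP(Feb 2011)Q(Jan 2011) = 967×1 + 346×8 = 967 + 2768 = 3735
ΣP(Jan 2011)Q(Jan 2011) = 801×1 + 332×8 = 801 + 2656 = 3457
link = 3735/3457 = 1.080417
Link Feb 2011→Mar 2011:
ΣP(Mar 2011)Q(Feb 2011) = 948×1 + 278×10 = 948 + 2780 = 3728
ΣP(Feb 2011)Q(Feb 2011) = 967×1 + 346×10 = 967 + 3460 = 4427
link = 3728/4427 = 0.842105
Chained index = 100 × 1.080417 × 0.842105 = 90.9824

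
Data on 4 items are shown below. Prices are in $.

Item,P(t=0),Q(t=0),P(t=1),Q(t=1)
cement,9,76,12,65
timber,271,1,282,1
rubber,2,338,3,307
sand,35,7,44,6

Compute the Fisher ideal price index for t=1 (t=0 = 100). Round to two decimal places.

Laspeyres component (base-period weights):
ΣP(t=1)Q(t=0) = 12×76 + 282×1 + 3×338 + 44×7 = 912 + 282 + 1014 + 308 = 2516
ΣP(t=0)Q(t=0) = 9×76 + 271×1 + 2×338 + 35×7 = 684 + 271 + 676 + 245 = 1876
L = 2516 / 1876 × 100 = 134.1151
Paasche component (current-period weights):
ΣP(t=1)Q(t=1) = 12×65 + 282×1 + 3×307 + 44×6 = 780 + 282 + 921 + 264 = 2247
ΣP(t=0)Q(t=1) = 9×65 + 271×1 + 2×307 + 35×6 = 585 + 271 + 614 + 210 = 1680
P = 2247 / 1680 × 100 = 133.7500
Fisher = √(L × P) = √(134.1151 × 133.7500) = 133.9324

133.93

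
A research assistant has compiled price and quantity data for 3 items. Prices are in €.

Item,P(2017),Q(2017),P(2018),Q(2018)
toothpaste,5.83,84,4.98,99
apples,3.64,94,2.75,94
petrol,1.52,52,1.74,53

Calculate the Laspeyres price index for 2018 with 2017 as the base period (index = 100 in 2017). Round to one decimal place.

Laspeyres price index uses base-period quantities as weights.
ΣP(2018)·Q(2017) = 4.98×84 + 2.75×94 + 1.74×52 = 418.32 + 258.5 + 90.48 = 767.3
ΣP(2017)·Q(2017) = 5.83×84 + 3.64×94 + 1.52×52 = 489.72 + 342.16 + 79.04 = 910.92
Index = 767.3 / 910.92 × 100 = 84.2335

84.2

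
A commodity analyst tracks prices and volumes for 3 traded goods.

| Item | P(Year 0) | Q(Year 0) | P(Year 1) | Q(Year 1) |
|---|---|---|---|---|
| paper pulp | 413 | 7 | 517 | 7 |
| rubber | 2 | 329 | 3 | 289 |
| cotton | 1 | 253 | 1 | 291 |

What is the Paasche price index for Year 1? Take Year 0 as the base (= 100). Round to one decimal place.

Paasche price index uses current-period quantities as weights.
ΣP(Year 1)·Q(Year 1) = 517×7 + 3×289 + 1×291 = 3619 + 867 + 291 = 4777
ΣP(Year 0)·Q(Year 1) = 413×7 + 2×289 + 1×291 = 2891 + 578 + 291 = 3760
Index = 4777 / 3760 × 100 = 127.0479

127.0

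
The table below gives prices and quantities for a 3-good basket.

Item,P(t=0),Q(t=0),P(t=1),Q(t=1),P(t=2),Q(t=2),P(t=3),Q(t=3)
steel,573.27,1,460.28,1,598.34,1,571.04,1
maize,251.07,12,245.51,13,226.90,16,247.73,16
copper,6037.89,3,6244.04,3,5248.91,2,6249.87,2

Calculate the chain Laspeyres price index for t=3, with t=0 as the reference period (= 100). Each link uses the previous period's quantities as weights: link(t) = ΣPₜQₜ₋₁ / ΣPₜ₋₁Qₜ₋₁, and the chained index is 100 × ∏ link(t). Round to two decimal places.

101.72

Link t=0→t=1:
ΣP(t=1)Q(t=0) = 460.28×1 + 245.51×12 + 6244.04×3 = 460.28 + 2946.12 + 18732.12 = 22138.52
ΣP(t=0)Q(t=0) = 573.27×1 + 251.07×12 + 6037.89×3 = 573.27 + 3012.84 + 18113.67 = 21699.78
link = 22138.52/21699.78 = 1.020219
Link t=1→t=2:
ΣP(t=2)Q(t=1) = 598.34×1 + 226.90×13 + 5248.91×3 = 598.34 + 2949.7 + 15746.73 = 19294.77
ΣP(t=1)Q(t=1) = 460.28×1 + 245.51×13 + 6244.04×3 = 460.28 + 3191.63 + 18732.12 = 22384.03
link = 19294.77/22384.03 = 0.861988
Link t=2→t=3:
ΣP(t=3)Q(t=2) = 571.04×1 + 247.73×16 + 6249.87×2 = 571.04 + 3963.68 + 12499.74 = 17034.46
ΣP(t=2)Q(t=2) = 598.34×1 + 226.90×16 + 5248.91×2 = 598.34 + 3630.4 + 10497.82 = 14726.56
link = 17034.46/14726.56 = 1.156717
Chained index = 100 × 1.020219 × 0.861988 × 1.156717 = 101.7236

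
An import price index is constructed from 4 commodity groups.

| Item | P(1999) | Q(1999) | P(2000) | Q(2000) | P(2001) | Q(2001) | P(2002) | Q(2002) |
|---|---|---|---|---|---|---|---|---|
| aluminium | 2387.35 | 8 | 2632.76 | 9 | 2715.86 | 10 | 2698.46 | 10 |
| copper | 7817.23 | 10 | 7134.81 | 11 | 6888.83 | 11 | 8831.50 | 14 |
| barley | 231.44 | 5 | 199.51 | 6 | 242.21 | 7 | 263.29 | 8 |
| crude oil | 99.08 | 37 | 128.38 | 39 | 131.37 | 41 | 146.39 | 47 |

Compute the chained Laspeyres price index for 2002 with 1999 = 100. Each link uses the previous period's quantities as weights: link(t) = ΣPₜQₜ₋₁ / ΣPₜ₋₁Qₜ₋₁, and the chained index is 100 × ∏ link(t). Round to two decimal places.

Link 1999→2000:
ΣP(2000)Q(1999) = 2632.76×8 + 7134.81×10 + 199.51×5 + 128.38×37 = 21062.08 + 71348.1 + 997.55 + 4750.06 = 98157.79
ΣP(1999)Q(1999) = 2387.35×8 + 7817.23×10 + 231.44×5 + 99.08×37 = 19098.8 + 78172.3 + 1157.2 + 3665.96 = 102094.26
link = 98157.79/102094.26 = 0.961443
Link 2000→2001:
ΣP(2001)Q(2000) = 2715.86×9 + 6888.83×11 + 242.21×6 + 131.37×39 = 24442.74 + 75777.13 + 1453.26 + 5123.43 = 106796.56
ΣP(2000)Q(2000) = 2632.76×9 + 7134.81×11 + 199.51×6 + 128.38×39 = 23694.84 + 78482.91 + 1197.06 + 5006.82 = 108381.63
link = 106796.56/108381.63 = 0.985375
Link 2001→2002:
ΣP(2002)Q(2001) = 2698.46×10 + 8831.50×11 + 263.29×7 + 146.39×41 = 26984.6 + 97146.5 + 1843.03 + 6001.99 = 131976.12
ΣP(2001)Q(2001) = 2715.86×10 + 6888.83×11 + 242.21×7 + 131.37×41 = 27158.6 + 75777.13 + 1695.47 + 5386.17 = 110017.37
link = 131976.12/110017.37 = 1.199593
Chained index = 100 × 0.961443 × 0.985375 × 1.199593 = 113.6473

113.65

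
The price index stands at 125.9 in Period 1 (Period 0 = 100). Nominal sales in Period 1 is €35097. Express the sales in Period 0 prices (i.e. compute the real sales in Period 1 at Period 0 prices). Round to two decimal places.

27876.89

Real = Nominal ÷ (Index/100) = 35097 ÷ (125.9/100)
     = 35097 ÷ 1.259 = 27876.8864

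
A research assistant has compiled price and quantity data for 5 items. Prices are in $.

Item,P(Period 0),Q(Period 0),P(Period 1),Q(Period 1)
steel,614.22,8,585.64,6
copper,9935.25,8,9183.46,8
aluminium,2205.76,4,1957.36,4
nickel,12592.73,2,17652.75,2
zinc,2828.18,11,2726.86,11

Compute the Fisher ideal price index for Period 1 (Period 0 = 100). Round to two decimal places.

Laspeyres component (base-period weights):
ΣP(Period 1)Q(Period 0) = 585.64×8 + 9183.46×8 + 1957.36×4 + 17652.75×2 + 2726.86×11 = 4685.12 + 73467.68 + 7829.44 + 35305.5 + 29995.46 = 151283.2
ΣP(Period 0)Q(Period 0) = 614.22×8 + 9935.25×8 + 2205.76×4 + 12592.73×2 + 2828.18×11 = 4913.76 + 79482 + 8823.04 + 25185.46 + 31109.98 = 149514.24
L = 151283.2 / 149514.24 × 100 = 101.1831
Paasche component (current-period weights):
ΣP(Period 1)Q(Period 1) = 585.64×6 + 9183.46×8 + 1957.36×4 + 17652.75×2 + 2726.86×11 = 3513.84 + 73467.68 + 7829.44 + 35305.5 + 29995.46 = 150111.92
ΣP(Period 0)Q(Period 1) = 614.22×6 + 9935.25×8 + 2205.76×4 + 12592.73×2 + 2828.18×11 = 3685.32 + 79482 + 8823.04 + 25185.46 + 31109.98 = 148285.8
P = 150111.92 / 148285.8 × 100 = 101.2315
Fisher = √(L × P) = √(101.1831 × 101.2315) = 101.2073

101.21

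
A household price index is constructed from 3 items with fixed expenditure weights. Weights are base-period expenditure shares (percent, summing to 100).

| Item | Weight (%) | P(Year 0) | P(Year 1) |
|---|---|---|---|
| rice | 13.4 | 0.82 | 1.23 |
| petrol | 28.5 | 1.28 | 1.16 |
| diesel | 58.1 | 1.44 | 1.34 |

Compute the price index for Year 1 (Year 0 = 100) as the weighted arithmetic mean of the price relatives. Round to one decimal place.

100.0

rice: 13.4 × (1.23/0.82) = 13.4 × 1.500000 = 20.1000
petrol: 28.5 × (1.16/1.28) = 28.5 × 0.906250 = 25.8281
diesel: 58.1 × (1.34/1.44) = 58.1 × 0.930556 = 54.0653
Index = Σ wᵢ·(p₁ᵢ/p₀ᵢ) = 20.1000 + 25.8281 + 54.0653 = 99.9934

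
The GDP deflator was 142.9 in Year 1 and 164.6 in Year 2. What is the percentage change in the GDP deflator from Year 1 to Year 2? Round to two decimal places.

15.19%

Change = (164.6 − 142.9) / 142.9 × 100
       = 21.7 / 142.9 × 100 = 15.1854%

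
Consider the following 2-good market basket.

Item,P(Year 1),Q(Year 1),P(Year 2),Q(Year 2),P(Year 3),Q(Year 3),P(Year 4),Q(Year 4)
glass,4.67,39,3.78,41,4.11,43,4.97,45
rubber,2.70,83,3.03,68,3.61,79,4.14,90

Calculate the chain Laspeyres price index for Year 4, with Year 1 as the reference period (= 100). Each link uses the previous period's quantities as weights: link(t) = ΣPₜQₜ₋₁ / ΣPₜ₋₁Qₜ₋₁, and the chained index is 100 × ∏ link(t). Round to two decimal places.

Link Year 1→Year 2:
ΣP(Year 2)Q(Year 1) = 3.78×39 + 3.03×83 = 147.42 + 251.49 = 398.91
ΣP(Year 1)Q(Year 1) = 4.67×39 + 2.70×83 = 182.13 + 224.1 = 406.23
link = 398.91/406.23 = 0.981981
Link Year 2→Year 3:
ΣP(Year 3)Q(Year 2) = 4.11×41 + 3.61×68 = 168.51 + 245.48 = 413.99
ΣP(Year 2)Q(Year 2) = 3.78×41 + 3.03×68 = 154.98 + 206.04 = 361.02
link = 413.99/361.02 = 1.146723
Link Year 3→Year 4:
ΣP(Year 4)Q(Year 3) = 4.97×43 + 4.14×79 = 213.71 + 327.06 = 540.77
ΣP(Year 3)Q(Year 3) = 4.11×43 + 3.61×79 = 176.73 + 285.19 = 461.92
link = 540.77/461.92 = 1.170701
Chained index = 100 × 0.981981 × 1.146723 × 1.170701 = 131.8279

131.83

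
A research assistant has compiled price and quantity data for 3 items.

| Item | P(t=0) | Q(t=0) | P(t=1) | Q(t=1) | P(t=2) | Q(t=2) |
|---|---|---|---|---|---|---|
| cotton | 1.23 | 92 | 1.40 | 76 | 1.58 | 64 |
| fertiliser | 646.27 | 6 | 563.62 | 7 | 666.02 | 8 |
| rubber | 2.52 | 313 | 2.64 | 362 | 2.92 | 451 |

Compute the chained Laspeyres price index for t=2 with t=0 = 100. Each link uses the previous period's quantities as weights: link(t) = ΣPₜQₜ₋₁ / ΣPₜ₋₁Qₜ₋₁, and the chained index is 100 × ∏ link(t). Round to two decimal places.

Link t=0→t=1:
ΣP(t=1)Q(t=0) = 1.40×92 + 563.62×6 + 2.64×313 = 128.8 + 3381.72 + 826.32 = 4336.84
ΣP(t=0)Q(t=0) = 1.23×92 + 646.27×6 + 2.52×313 = 113.16 + 3877.62 + 788.76 = 4779.54
link = 4336.84/4779.54 = 0.907376
Link t=1→t=2:
ΣP(t=2)Q(t=1) = 1.58×76 + 666.02×7 + 2.92×362 = 120.08 + 4662.14 + 1057.04 = 5839.26
ΣP(t=1)Q(t=1) = 1.40×76 + 563.62×7 + 2.64×362 = 106.4 + 3945.34 + 955.68 = 5007.42
link = 5839.26/5007.42 = 1.166121
Chained index = 100 × 0.907376 × 1.166121 = 105.8111

105.81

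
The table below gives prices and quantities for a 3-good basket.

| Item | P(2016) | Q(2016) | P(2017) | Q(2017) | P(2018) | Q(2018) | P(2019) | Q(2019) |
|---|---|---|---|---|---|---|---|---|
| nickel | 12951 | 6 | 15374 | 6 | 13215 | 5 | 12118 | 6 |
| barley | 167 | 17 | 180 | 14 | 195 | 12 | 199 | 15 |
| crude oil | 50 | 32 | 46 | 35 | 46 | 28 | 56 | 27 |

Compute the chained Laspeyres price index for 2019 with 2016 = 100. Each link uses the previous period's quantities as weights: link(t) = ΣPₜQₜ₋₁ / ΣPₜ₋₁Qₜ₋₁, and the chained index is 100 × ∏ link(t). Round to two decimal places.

94.67

Link 2016→2017:
ΣP(2017)Q(2016) = 15374×6 + 180×17 + 46×32 = 92244 + 3060 + 1472 = 96776
ΣP(2016)Q(2016) = 12951×6 + 167×17 + 50×32 = 77706 + 2839 + 1600 = 82145
link = 96776/82145 = 1.178112
Link 2017→2018:
ΣP(2018)Q(2017) = 13215×6 + 195×14 + 46×35 = 79290 + 2730 + 1610 = 83630
ΣP(2017)Q(2017) = 15374×6 + 180×14 + 46×35 = 92244 + 2520 + 1610 = 96374
link = 83630/96374 = 0.867765
Link 2018→2019:
ΣP(2019)Q(2018) = 12118×5 + 199×12 + 56×28 = 60590 + 2388 + 1568 = 64546
ΣP(2018)Q(2018) = 13215×5 + 195×12 + 46×28 = 66075 + 2340 + 1288 = 69703
link = 64546/69703 = 0.926015
Chained index = 100 × 1.178112 × 0.867765 × 0.926015 = 94.6687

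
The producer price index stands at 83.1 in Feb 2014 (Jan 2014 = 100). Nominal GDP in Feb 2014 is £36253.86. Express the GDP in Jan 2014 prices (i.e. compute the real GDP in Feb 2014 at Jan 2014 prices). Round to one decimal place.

Real = Nominal ÷ (Index/100) = 36253.86 ÷ (83.1/100)
     = 36253.86 ÷ 0.831 = 43626.7870

43626.8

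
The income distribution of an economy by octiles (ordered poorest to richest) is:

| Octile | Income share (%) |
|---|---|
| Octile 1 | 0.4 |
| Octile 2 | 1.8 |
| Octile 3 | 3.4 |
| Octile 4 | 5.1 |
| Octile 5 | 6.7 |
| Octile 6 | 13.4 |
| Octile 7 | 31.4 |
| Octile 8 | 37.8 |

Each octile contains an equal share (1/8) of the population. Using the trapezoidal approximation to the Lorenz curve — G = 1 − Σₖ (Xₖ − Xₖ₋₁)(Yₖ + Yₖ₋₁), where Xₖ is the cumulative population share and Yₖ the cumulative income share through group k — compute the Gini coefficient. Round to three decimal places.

0.552

Cumulative income shares Yₖ: 0.0040, 0.0220, 0.0560, 0.1070, 0.1740, 0.3080, 0.6220, 1.0000
Σ (Xₖ−Xₖ₋₁)(Yₖ+Yₖ₋₁) = (1/8)(0.0040+0.0000) + (1/8)(0.0220+0.0040) + (1/8)(0.0560+0.0220) + (1/8)(0.1070+0.0560) + (1/8)(0.1740+0.1070) + (1/8)(0.3080+0.1740) + (1/8)(0.6220+0.3080) + (1/8)(1.0000+0.6220)
  = 0.0005 + 0.0033 + 0.0098 + 0.0204 + 0.0351 + 0.0603 + 0.1163 + 0.2028 = 0.4483
G = 1 − 0.4483 = 0.5517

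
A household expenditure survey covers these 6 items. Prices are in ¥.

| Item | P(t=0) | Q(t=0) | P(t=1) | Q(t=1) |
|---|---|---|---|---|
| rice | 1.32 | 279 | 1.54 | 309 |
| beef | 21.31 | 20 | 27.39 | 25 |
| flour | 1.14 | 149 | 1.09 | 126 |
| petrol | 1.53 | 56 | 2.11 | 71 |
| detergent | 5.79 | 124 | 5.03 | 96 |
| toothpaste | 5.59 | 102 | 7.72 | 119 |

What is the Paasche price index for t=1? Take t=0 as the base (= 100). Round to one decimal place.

118.0

Paasche price index uses current-period quantities as weights.
ΣP(t=1)·Q(t=1) = 1.54×309 + 27.39×25 + 1.09×126 + 2.11×71 + 5.03×96 + 7.72×119 = 475.86 + 684.75 + 137.34 + 149.81 + 482.88 + 918.68 = 2849.32
ΣP(t=0)·Q(t=1) = 1.32×309 + 21.31×25 + 1.14×126 + 1.53×71 + 5.79×96 + 5.59×119 = 407.88 + 532.75 + 143.64 + 108.63 + 555.84 + 665.21 = 2413.95
Index = 2849.32 / 2413.95 × 100 = 118.0356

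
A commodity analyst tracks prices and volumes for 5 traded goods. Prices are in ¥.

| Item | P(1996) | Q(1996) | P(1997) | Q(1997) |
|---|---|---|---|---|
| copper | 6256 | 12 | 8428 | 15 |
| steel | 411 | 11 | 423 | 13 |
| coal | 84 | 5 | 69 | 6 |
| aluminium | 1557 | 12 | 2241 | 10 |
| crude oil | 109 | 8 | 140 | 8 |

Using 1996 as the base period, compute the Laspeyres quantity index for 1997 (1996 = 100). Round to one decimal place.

Laspeyres quantity index uses base-period prices as weights.
ΣP(1996)·Q(1997) = 6256×15 + 411×13 + 84×6 + 1557×10 + 109×8 = 93840 + 5343 + 504 + 15570 + 872 = 116129
ΣP(1996)·Q(1996) = 6256×12 + 411×11 + 84×5 + 1557×12 + 109×8 = 75072 + 4521 + 420 + 18684 + 872 = 99569
Index = 116129 / 99569 × 100 = 116.6317

116.6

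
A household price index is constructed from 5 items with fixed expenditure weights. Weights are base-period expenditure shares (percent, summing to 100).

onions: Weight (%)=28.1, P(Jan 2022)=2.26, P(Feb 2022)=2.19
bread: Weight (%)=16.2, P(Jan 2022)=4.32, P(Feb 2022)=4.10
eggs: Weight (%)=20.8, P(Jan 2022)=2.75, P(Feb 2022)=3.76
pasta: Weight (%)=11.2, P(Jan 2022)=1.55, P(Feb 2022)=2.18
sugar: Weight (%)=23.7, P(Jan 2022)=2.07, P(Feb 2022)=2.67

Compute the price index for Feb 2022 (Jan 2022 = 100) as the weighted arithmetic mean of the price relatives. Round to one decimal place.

onions: 28.1 × (2.19/2.26) = 28.1 × 0.969027 = 27.2296
bread: 16.2 × (4.10/4.32) = 16.2 × 0.949074 = 15.3750
eggs: 20.8 × (3.76/2.75) = 20.8 × 1.367273 = 28.4393
pasta: 11.2 × (2.18/1.55) = 11.2 × 1.406452 = 15.7523
sugar: 23.7 × (2.67/2.07) = 23.7 × 1.289855 = 30.5696
Index = Σ wᵢ·(p₁ᵢ/p₀ᵢ) = 27.2296 + 15.3750 + 28.4393 + 15.7523 + 30.5696 = 117.3657

117.4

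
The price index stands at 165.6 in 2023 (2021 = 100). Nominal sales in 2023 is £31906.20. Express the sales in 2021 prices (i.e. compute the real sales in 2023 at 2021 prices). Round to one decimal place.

Real = Nominal ÷ (Index/100) = 31906.20 ÷ (165.6/100)
     = 31906.20 ÷ 1.656 = 19267.0290

19267.0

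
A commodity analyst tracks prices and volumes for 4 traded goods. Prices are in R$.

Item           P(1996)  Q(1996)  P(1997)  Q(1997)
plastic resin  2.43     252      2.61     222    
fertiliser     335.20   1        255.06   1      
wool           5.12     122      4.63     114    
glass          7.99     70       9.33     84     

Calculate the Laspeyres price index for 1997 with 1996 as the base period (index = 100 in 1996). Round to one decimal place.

100.0

Laspeyres price index uses base-period quantities as weights.
ΣP(1997)·Q(1996) = 2.61×252 + 255.06×1 + 4.63×122 + 9.33×70 = 657.72 + 255.06 + 564.86 + 653.1 = 2130.74
ΣP(1996)·Q(1996) = 2.43×252 + 335.20×1 + 5.12×122 + 7.99×70 = 612.36 + 335.2 + 624.64 + 559.3 = 2131.5
Index = 2130.74 / 2131.5 × 100 = 99.9643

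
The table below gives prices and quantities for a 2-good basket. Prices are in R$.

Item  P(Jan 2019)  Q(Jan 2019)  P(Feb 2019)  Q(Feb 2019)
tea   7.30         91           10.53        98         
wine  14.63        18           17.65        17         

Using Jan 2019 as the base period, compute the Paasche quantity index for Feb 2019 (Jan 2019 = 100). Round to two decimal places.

Paasche quantity index uses current-period prices as weights.
ΣP(Feb 2019)·Q(Feb 2019) = 10.53×98 + 17.65×17 = 1031.94 + 300.05 = 1331.99
ΣP(Feb 2019)·Q(Jan 2019) = 10.53×91 + 17.65×18 = 958.23 + 317.7 = 1275.93
Index = 1331.99 / 1275.93 × 100 = 104.3937

104.39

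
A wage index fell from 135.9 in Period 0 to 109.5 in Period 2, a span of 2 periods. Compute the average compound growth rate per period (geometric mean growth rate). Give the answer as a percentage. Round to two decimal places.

-10.24%

Growth factor = (109.5/135.9)^(1/2) = (0.805740)^(1/2) = 0.897630
Growth rate = 0.897630 − 1 = -0.102370 = -10.2370%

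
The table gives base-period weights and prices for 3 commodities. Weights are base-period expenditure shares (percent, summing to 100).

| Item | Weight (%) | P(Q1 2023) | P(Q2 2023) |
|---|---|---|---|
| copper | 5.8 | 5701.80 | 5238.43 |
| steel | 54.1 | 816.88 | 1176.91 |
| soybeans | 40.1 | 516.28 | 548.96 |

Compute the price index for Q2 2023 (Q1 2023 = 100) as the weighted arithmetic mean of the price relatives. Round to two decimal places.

125.91

copper: 5.8 × (5238.43/5701.80) = 5.8 × 0.918733 = 5.3286
steel: 54.1 × (1176.91/816.88) = 54.1 × 1.440738 = 77.9439
soybeans: 40.1 × (548.96/516.28) = 40.1 × 1.063299 = 42.6383
Index = Σ wᵢ·(p₁ᵢ/p₀ᵢ) = 5.3286 + 77.9439 + 42.6383 = 125.9109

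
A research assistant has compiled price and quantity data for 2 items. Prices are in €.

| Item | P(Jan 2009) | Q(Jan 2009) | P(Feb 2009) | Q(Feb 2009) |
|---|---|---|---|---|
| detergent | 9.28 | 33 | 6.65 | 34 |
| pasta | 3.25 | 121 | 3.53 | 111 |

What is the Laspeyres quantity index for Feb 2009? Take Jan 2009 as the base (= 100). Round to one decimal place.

Laspeyres quantity index uses base-period prices as weights.
ΣP(Jan 2009)·Q(Feb 2009) = 9.28×34 + 3.25×111 = 315.52 + 360.75 = 676.27
ΣP(Jan 2009)·Q(Jan 2009) = 9.28×33 + 3.25×121 = 306.24 + 393.25 = 699.49
Index = 676.27 / 699.49 × 100 = 96.6804

96.7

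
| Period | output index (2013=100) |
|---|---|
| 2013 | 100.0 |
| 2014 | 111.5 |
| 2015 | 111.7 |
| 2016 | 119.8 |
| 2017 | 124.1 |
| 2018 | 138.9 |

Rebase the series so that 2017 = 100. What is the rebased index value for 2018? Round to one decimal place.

Rebased(2018) = 138.9 / 124.1 × 100 = 111.9259

111.9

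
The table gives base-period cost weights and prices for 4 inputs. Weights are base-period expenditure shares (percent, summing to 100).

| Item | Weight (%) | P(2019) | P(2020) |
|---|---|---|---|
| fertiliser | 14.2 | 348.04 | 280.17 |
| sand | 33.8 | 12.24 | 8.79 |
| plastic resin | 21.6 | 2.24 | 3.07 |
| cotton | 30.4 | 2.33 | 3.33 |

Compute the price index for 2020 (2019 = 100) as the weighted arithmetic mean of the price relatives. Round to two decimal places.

fertiliser: 14.2 × (280.17/348.04) = 14.2 × 0.804994 = 11.4309
sand: 33.8 × (8.79/12.24) = 33.8 × 0.718137 = 24.2730
plastic resin: 21.6 × (3.07/2.24) = 21.6 × 1.370536 = 29.6036
cotton: 30.4 × (3.33/2.33) = 30.4 × 1.429185 = 43.4472
Index = Σ wᵢ·(p₁ᵢ/p₀ᵢ) = 11.4309 + 24.2730 + 29.6036 + 43.4472 = 108.7547

108.75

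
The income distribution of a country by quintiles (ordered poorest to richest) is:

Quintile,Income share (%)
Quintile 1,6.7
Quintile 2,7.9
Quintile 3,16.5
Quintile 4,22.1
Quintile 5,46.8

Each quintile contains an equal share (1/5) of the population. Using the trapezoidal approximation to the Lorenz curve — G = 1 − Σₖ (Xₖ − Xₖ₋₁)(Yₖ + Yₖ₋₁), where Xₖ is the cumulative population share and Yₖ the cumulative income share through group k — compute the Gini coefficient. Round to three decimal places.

0.378

Cumulative income shares Yₖ: 0.0670, 0.1460, 0.3110, 0.5320, 1.0000
Σ (Xₖ−Xₖ₋₁)(Yₖ+Yₖ₋₁) = (1/5)(0.0670+0.0000) + (1/5)(0.1460+0.0670) + (1/5)(0.3110+0.1460) + (1/5)(0.5320+0.3110) + (1/5)(1.0000+0.5320)
  = 0.0134 + 0.0426 + 0.0914 + 0.1686 + 0.3064 = 0.6224
G = 1 − 0.6224 = 0.3776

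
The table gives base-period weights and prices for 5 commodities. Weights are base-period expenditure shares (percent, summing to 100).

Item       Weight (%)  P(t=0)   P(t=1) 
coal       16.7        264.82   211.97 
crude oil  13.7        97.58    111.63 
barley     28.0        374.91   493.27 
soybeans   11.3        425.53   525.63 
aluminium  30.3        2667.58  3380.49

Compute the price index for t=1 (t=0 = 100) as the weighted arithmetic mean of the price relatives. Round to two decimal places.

118.24

coal: 16.7 × (211.97/264.82) = 16.7 × 0.800430 = 13.3672
crude oil: 13.7 × (111.63/97.58) = 13.7 × 1.143984 = 15.6726
barley: 28.0 × (493.27/374.91) = 28.0 × 1.315702 = 36.8397
soybeans: 11.3 × (525.63/425.53) = 11.3 × 1.235236 = 13.9582
aluminium: 30.3 × (3380.49/2667.58) = 30.3 × 1.267250 = 38.3977
Index = Σ wᵢ·(p₁ᵢ/p₀ᵢ) = 13.3672 + 15.6726 + 36.8397 + 13.9582 + 38.3977 = 118.2353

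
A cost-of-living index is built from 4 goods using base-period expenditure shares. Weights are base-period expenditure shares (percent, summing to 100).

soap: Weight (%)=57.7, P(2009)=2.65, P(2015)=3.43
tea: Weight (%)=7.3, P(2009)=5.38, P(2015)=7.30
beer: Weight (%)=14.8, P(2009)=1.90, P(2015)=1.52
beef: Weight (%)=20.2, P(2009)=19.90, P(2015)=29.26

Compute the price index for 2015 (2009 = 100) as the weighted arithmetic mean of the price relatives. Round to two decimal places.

soap: 57.7 × (3.43/2.65) = 57.7 × 1.294340 = 74.6834
tea: 7.3 × (7.30/5.38) = 7.3 × 1.356877 = 9.9052
beer: 14.8 × (1.52/1.90) = 14.8 × 0.800000 = 11.8400
beef: 20.2 × (29.26/19.90) = 20.2 × 1.470352 = 29.7011
Index = Σ wᵢ·(p₁ᵢ/p₀ᵢ) = 74.6834 + 9.9052 + 11.8400 + 29.7011 = 126.1297

126.13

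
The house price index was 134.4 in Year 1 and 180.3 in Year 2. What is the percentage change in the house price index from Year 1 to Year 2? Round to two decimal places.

Change = (180.3 − 134.4) / 134.4 × 100
       = 45.9 / 134.4 × 100 = 34.1518%

34.15%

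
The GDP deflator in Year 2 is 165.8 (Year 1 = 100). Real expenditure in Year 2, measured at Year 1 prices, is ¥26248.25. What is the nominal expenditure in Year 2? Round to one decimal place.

43519.6

Nominal = Real × (Index/100) = 26248.25 × (165.8/100)
        = 26248.25 × 1.658 = 43519.5985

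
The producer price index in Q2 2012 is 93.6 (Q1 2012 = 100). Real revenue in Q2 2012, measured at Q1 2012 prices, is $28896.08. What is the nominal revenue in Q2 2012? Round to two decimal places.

Nominal = Real × (Index/100) = 28896.08 × (93.6/100)
        = 28896.08 × 0.936 = 27046.7309

27046.73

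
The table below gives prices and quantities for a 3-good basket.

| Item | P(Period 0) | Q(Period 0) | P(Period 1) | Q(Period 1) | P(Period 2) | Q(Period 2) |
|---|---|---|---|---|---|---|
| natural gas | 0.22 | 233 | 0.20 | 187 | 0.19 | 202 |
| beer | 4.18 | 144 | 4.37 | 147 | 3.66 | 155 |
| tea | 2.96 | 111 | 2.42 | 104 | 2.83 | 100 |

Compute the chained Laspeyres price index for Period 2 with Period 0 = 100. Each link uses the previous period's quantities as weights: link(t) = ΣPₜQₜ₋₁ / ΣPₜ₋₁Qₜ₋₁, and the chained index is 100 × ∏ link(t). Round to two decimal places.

Link Period 0→Period 1:
ΣP(Period 1)Q(Period 0) = 0.20×233 + 4.37×144 + 2.42×111 = 46.6 + 629.28 + 268.62 = 944.5
ΣP(Period 0)Q(Period 0) = 0.22×233 + 4.18×144 + 2.96×111 = 51.26 + 601.92 + 328.56 = 981.74
link = 944.5/981.74 = 0.962067
Link Period 1→Period 2:
ΣP(Period 2)Q(Period 1) = 0.19×187 + 3.66×147 + 2.83×104 = 35.53 + 538.02 + 294.32 = 867.87
ΣP(Period 1)Q(Period 1) = 0.20×187 + 4.37×147 + 2.42×104 = 37.4 + 642.39 + 251.68 = 931.47
link = 867.87/931.47 = 0.931721
Chained index = 100 × 0.962067 × 0.931721 = 89.6378

89.64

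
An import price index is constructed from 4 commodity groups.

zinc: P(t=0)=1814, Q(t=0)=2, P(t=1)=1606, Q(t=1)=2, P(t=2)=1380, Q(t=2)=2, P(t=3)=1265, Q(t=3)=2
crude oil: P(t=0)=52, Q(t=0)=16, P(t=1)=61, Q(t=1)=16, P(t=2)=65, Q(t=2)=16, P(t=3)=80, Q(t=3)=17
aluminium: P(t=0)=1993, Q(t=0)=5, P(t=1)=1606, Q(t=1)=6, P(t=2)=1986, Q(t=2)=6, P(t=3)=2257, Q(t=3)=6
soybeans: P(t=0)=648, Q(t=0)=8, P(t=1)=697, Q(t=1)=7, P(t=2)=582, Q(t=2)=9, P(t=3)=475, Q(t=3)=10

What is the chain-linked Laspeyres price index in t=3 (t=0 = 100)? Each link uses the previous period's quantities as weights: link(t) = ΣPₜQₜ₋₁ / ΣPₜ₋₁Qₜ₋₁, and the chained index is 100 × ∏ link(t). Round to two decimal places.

99.10

Link t=0→t=1:
ΣP(t=1)Q(t=0) = 1606×2 + 61×16 + 1606×5 + 697×8 = 3212 + 976 + 8030 + 5576 = 17794
ΣP(t=0)Q(t=0) = 1814×2 + 52×16 + 1993×5 + 648×8 = 3628 + 832 + 9965 + 5184 = 19609
link = 17794/19609 = 0.907440
Link t=1→t=2:
ΣP(t=2)Q(t=1) = 1380×2 + 65×16 + 1986×6 + 582×7 = 2760 + 1040 + 11916 + 4074 = 19790
ΣP(t=1)Q(t=1) = 1606×2 + 61×16 + 1606×6 + 697×7 = 3212 + 976 + 9636 + 4879 = 18703
link = 19790/18703 = 1.058119
Link t=2→t=3:
ΣP(t=3)Q(t=2) = 1265×2 + 80×16 + 2257×6 + 475×9 = 2530 + 1280 + 13542 + 4275 = 21627
ΣP(t=2)Q(t=2) = 1380×2 + 65×16 + 1986×6 + 582×9 = 2760 + 1040 + 11916 + 5238 = 20954
link = 21627/20954 = 1.032118
Chained index = 100 × 0.907440 × 1.058119 × 1.032118 = 99.1019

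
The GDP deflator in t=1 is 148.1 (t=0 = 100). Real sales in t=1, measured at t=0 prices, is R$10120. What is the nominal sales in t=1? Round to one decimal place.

14987.7

Nominal = Real × (Index/100) = 10120 × (148.1/100)
        = 10120 × 1.481 = 14987.7200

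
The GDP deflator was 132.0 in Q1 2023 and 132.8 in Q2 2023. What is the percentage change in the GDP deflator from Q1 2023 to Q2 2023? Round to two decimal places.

Change = (132.8 − 132.0) / 132.0 × 100
       = 0.8 / 132.0 × 100 = 0.6061%

0.61%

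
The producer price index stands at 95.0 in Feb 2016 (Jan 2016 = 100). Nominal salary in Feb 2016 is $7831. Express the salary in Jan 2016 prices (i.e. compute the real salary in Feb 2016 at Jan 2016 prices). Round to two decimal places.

8243.16

Real = Nominal ÷ (Index/100) = 7831 ÷ (95.0/100)
     = 7831 ÷ 0.950 = 8243.1579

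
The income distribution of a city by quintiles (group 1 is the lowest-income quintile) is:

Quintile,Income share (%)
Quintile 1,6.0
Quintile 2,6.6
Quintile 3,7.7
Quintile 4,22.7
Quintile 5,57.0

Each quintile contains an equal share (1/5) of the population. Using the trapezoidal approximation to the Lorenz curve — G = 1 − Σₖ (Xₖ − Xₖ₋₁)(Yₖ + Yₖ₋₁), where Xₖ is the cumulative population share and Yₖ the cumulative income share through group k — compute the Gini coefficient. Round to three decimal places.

0.472

Cumulative income shares Yₖ: 0.0600, 0.1260, 0.2030, 0.4300, 1.0000
Σ (Xₖ−Xₖ₋₁)(Yₖ+Yₖ₋₁) = (1/5)(0.0600+0.0000) + (1/5)(0.1260+0.0600) + (1/5)(0.2030+0.1260) + (1/5)(0.4300+0.2030) + (1/5)(1.0000+0.4300)
  = 0.0120 + 0.0372 + 0.0658 + 0.1266 + 0.2860 = 0.5276
G = 1 − 0.5276 = 0.4724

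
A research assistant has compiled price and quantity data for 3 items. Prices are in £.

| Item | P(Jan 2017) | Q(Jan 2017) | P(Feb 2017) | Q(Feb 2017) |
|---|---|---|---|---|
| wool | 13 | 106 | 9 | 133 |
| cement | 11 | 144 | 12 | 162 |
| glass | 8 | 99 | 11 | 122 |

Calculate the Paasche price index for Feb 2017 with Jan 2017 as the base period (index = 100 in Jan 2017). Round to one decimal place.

99.9

Paasche price index uses current-period quantities as weights.
ΣP(Feb 2017)·Q(Feb 2017) = 9×133 + 12×162 + 11×122 = 1197 + 1944 + 1342 = 4483
ΣP(Jan 2017)·Q(Feb 2017) = 13×133 + 11×162 + 8×122 = 1729 + 1782 + 976 = 4487
Index = 4483 / 4487 × 100 = 99.9109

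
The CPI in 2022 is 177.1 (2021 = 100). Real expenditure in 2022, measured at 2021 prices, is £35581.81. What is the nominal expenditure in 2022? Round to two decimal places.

63015.39

Nominal = Real × (Index/100) = 35581.81 × (177.1/100)
        = 35581.81 × 1.771 = 63015.3855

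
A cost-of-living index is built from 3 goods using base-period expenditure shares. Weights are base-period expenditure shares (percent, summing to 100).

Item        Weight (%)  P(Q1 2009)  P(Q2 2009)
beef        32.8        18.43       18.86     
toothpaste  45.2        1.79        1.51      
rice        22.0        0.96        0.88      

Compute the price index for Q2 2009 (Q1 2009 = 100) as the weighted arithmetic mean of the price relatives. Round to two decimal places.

beef: 32.8 × (18.86/18.43) = 32.8 × 1.023332 = 33.5653
toothpaste: 45.2 × (1.51/1.79) = 45.2 × 0.843575 = 38.1296
rice: 22.0 × (0.88/0.96) = 22.0 × 0.916667 = 20.1667
Index = Σ wᵢ·(p₁ᵢ/p₀ᵢ) = 33.5653 + 38.1296 + 20.1667 = 91.8615

91.86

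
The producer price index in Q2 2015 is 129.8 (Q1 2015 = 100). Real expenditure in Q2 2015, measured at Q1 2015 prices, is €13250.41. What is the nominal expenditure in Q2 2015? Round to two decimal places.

Nominal = Real × (Index/100) = 13250.41 × (129.8/100)
        = 13250.41 × 1.298 = 17199.0322

17199.03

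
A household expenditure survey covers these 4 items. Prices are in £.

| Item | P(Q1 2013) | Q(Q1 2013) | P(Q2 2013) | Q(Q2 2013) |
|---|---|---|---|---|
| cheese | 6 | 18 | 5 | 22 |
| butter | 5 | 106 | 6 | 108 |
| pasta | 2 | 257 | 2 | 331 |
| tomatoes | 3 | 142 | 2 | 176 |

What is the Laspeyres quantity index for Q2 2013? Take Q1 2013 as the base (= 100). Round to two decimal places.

Laspeyres quantity index uses base-period prices as weights.
ΣP(Q1 2013)·Q(Q2 2013) = 6×22 + 5×108 + 2×331 + 3×176 = 132 + 540 + 662 + 528 = 1862
ΣP(Q1 2013)·Q(Q1 2013) = 6×18 + 5×106 + 2×257 + 3×142 = 108 + 530 + 514 + 426 = 1578
Index = 1862 / 1578 × 100 = 117.9975

118.00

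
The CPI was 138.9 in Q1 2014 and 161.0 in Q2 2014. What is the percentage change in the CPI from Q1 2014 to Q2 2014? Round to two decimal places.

15.91%

Change = (161.0 − 138.9) / 138.9 × 100
       = 22.1 / 138.9 × 100 = 15.9107%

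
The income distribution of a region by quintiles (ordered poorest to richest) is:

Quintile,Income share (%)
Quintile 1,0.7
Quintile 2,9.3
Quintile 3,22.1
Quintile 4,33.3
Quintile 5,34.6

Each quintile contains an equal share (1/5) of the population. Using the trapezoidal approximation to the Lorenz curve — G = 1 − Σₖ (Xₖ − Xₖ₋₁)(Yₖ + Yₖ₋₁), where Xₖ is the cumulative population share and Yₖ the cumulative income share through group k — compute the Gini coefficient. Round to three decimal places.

0.367

Cumulative income shares Yₖ: 0.0070, 0.1000, 0.3210, 0.6540, 1.0000
Σ (Xₖ−Xₖ₋₁)(Yₖ+Yₖ₋₁) = (1/5)(0.0070+0.0000) + (1/5)(0.1000+0.0070) + (1/5)(0.3210+0.1000) + (1/5)(0.6540+0.3210) + (1/5)(1.0000+0.6540)
  = 0.0014 + 0.0214 + 0.0842 + 0.1950 + 0.3308 = 0.6328
G = 1 − 0.6328 = 0.3672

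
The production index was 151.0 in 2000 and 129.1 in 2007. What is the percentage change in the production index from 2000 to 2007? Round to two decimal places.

-14.50%

Change = (129.1 − 151.0) / 151.0 × 100
       = -21.9 / 151.0 × 100 = -14.5033%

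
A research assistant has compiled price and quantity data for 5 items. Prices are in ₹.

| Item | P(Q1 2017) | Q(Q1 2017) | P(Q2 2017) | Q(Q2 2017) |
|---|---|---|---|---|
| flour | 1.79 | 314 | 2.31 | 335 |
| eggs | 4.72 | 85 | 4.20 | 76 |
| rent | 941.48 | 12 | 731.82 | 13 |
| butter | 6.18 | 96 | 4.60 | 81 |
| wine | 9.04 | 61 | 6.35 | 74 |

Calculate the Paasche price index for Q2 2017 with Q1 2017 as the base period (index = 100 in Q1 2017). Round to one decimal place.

79.7

Paasche price index uses current-period quantities as weights.
ΣP(Q2 2017)·Q(Q2 2017) = 2.31×335 + 4.20×76 + 731.82×13 + 4.60×81 + 6.35×74 = 773.85 + 319.2 + 9513.66 + 372.6 + 469.9 = 11449.21
ΣP(Q1 2017)·Q(Q2 2017) = 1.79×335 + 4.72×76 + 941.48×13 + 6.18×81 + 9.04×74 = 599.65 + 358.72 + 12239.24 + 500.58 + 668.96 = 14367.15
Index = 11449.21 / 14367.15 × 100 = 79.6902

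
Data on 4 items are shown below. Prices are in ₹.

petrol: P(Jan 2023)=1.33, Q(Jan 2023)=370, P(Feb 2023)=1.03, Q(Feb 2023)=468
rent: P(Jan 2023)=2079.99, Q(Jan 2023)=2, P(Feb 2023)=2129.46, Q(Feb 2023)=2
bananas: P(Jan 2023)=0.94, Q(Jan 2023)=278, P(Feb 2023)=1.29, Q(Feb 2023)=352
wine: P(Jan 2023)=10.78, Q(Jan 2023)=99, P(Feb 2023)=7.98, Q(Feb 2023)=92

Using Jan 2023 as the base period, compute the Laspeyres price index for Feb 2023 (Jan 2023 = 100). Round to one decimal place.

Laspeyres price index uses base-period quantities as weights.
ΣP(Feb 2023)·Q(Jan 2023) = 1.03×370 + 2129.46×2 + 1.29×278 + 7.98×99 = 381.1 + 4258.92 + 358.62 + 790.02 = 5788.66
ΣP(Jan 2023)·Q(Jan 2023) = 1.33×370 + 2079.99×2 + 0.94×278 + 10.78×99 = 492.1 + 4159.98 + 261.32 + 1067.22 = 5980.62
Index = 5788.66 / 5980.62 × 100 = 96.7903

96.8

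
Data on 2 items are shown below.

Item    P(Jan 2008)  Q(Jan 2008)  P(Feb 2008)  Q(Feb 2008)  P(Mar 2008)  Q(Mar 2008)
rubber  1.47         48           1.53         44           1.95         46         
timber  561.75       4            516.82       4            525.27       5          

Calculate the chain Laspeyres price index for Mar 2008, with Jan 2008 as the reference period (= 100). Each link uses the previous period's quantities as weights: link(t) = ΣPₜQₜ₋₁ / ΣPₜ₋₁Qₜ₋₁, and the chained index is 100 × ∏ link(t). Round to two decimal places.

Link Jan 2008→Feb 2008:
ΣP(Feb 2008)Q(Jan 2008) = 1.53×48 + 516.82×4 = 73.44 + 2067.28 = 2140.72
ΣP(Jan 2008)Q(Jan 2008) = 1.47×48 + 561.75×4 = 70.56 + 2247 = 2317.56
link = 2140.72/2317.56 = 0.923696
Link Feb 2008→Mar 2008:
ΣP(Mar 2008)Q(Feb 2008) = 1.95×44 + 525.27×4 = 85.8 + 2101.08 = 2186.88
ΣP(Feb 2008)Q(Feb 2008) = 1.53×44 + 516.82×4 = 67.32 + 2067.28 = 2134.6
link = 2186.88/2134.6 = 1.024492
Chained index = 100 × 0.923696 × 1.024492 = 94.6318

94.63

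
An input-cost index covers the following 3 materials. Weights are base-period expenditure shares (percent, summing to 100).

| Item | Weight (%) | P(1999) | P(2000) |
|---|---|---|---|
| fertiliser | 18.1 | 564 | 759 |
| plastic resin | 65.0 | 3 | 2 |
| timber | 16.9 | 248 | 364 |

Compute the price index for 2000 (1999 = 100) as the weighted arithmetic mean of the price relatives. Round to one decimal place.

92.5

fertiliser: 18.1 × (759/564) = 18.1 × 1.345745 = 24.3580
plastic resin: 65.0 × (2/3) = 65.0 × 0.666667 = 43.3333
timber: 16.9 × (364/248) = 16.9 × 1.467742 = 24.8048
Index = Σ wᵢ·(p₁ᵢ/p₀ᵢ) = 24.3580 + 43.3333 + 24.8048 = 92.4962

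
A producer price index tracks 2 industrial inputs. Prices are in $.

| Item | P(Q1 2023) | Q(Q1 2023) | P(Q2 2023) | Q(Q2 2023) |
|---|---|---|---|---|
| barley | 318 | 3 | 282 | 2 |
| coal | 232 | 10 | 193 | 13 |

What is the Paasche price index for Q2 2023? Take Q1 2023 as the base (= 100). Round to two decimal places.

84.15

Paasche price index uses current-period quantities as weights.
ΣP(Q2 2023)·Q(Q2 2023) = 282×2 + 193×13 = 564 + 2509 = 3073
ΣP(Q1 2023)·Q(Q2 2023) = 318×2 + 232×13 = 636 + 3016 = 3652
Index = 3073 / 3652 × 100 = 84.1457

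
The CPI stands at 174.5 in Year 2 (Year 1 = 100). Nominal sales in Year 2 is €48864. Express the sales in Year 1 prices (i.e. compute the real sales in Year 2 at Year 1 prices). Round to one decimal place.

28002.3

Real = Nominal ÷ (Index/100) = 48864 ÷ (174.5/100)
     = 48864 ÷ 1.745 = 28002.2923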